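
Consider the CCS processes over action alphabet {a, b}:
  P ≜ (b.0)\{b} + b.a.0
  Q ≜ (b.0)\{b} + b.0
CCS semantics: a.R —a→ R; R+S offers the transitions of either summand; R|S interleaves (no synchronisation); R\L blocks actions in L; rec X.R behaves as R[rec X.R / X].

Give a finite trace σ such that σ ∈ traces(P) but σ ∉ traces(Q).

ba

P's transition system — 3 states:
  u0 = (b.0)\{b} + b.a.0 | -b-> u1
  u1 = a.0 | -a-> u2
  u2 = 0 | ·
Q's transition system — 2 states:
  v0 = (b.0)\{b} + b.0 | -b-> v1
  v1 = 0 | ·
Trace ⟨ba⟩ through P, begin at {u0}:
  step 1 (b): {u1}
  step 2 (a): {u2}
  P completes σ.
Trace ⟨ba⟩ through Q, begin at {v0}:
  step 1 (b): {v1}
  step 2 (a): ∅  — Q cannot continue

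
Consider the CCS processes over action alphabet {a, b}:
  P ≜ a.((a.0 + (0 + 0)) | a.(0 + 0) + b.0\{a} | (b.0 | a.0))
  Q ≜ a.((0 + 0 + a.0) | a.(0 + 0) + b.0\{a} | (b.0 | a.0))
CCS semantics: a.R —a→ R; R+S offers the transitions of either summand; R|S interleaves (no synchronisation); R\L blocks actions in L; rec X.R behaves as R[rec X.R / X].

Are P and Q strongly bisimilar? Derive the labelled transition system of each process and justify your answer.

bisimilar

P's transition system — 12 states:
  u0 = a.((a.0 + (0 + 0)) | a.(0 + 0) + b.0\{a} | (b.0 | a.0)) ⊢ -a-> u1
  u1 = (a.0 + (0 + 0)) | a.(0 + 0) + b.0\{a} | (b.0 | a.0) ⊢ -a-> u2, -a-> u3, -a-> u4, -b-> u5, -b-> u6
  u2 = (a.0 + (0 + 0)) | (0 + 0) ⊢ -a-> u7
  u3 = 0 | a.(0 + 0) ⊢ -a-> u7
  u4 = b.0\{a} | (b.0 | 0) ⊢ -b-> u8, -b-> u9
  u5 = 0\{a} | (b.0 | a.0) ⊢ -a-> u8, -b-> u10
  u6 = b.0\{a} | (0 | a.0) ⊢ -a-> u9, -b-> u10
  u7 = 0 | (0 + 0) ⊢ stopped
  u8 = 0\{a} | (b.0 | 0) ⊢ -b-> u11
  u9 = b.0\{a} | (0 | 0) ⊢ -b-> u11
  u10 = 0\{a} | (0 | a.0) ⊢ -a-> u11
  u11 = 0\{a} | (0 | 0) ⊢ stopped
Q's transition system — 12 states:
  v0 = a.((0 + 0 + a.0) | a.(0 + 0) + b.0\{a} | (b.0 | a.0)) ⊢ -a-> v1
  v1 = (0 + 0 + a.0) | a.(0 + 0) + b.0\{a} | (b.0 | a.0) ⊢ -a-> v2, -a-> v3, -a-> v4, -b-> v5, -b-> v6
  v2 = (0 + 0 + a.0) | (0 + 0) ⊢ -a-> v7
  v3 = 0 | a.(0 + 0) ⊢ -a-> v7
  v4 = b.0\{a} | (b.0 | 0) ⊢ -b-> v8, -b-> v9
  v5 = 0\{a} | (b.0 | a.0) ⊢ -a-> v8, -b-> v10
  v6 = b.0\{a} | (0 | a.0) ⊢ -a-> v9, -b-> v10
  v7 = 0 | (0 + 0) ⊢ stopped
  v8 = 0\{a} | (b.0 | 0) ⊢ -b-> v11
  v9 = b.0\{a} | (0 | 0) ⊢ -b-> v11
  v10 = 0\{a} | (0 | a.0) ⊢ -a-> v11
  v11 = 0\{a} | (0 | 0) ⊢ stopped
Coarsest stable partition (strong bisimilarity classes):
  B0 = {u0, v0}
  B1 = {u1, v1}
  B2 = {u5, u6, v5, v6}
  B3 = {u8, u9, v8, v9}
  B4 = {u11, u7, v11, v7}
  B5 = {u10, u2, u3, v10, v2, v3}
  B6 = {u4, v4}
u0 ∈ B0, v0 ∈ B0 → same block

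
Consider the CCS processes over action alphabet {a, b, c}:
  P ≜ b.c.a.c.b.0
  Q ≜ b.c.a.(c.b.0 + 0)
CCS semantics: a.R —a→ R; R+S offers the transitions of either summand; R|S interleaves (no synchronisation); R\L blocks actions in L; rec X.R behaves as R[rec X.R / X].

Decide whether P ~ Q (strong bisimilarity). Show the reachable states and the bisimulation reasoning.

YES

Reachable graph of P (6 states):
  m0 = b.c.a.c.b.0 → ··b··> m1
  m1 = c.a.c.b.0 → ··c··> m2
  m2 = a.c.b.0 → ··a··> m3
  m3 = c.b.0 → ··c··> m4
  m4 = b.0 → ··b··> m5
  m5 = 0 → ·
Reachable graph of Q (6 states):
  n0 = b.c.a.(c.b.0 + 0) → ··b··> n1
  n1 = c.a.(c.b.0 + 0) → ··c··> n2
  n2 = a.(c.b.0 + 0) → ··a··> n3
  n3 = c.b.0 + 0 → ··c··> n4
  n4 = b.0 → ··b··> n5
  n5 = 0 → ·
Partition-refinement fixed point:
  B0 = {m0, n0}
  B1 = {m1, n1}
  B2 = {m2, n2}
  B3 = {m3, n3}
  B4 = {m4, n4}
  B5 = {m5, n5}
m0 ∈ B0, n0 ∈ B0 → same block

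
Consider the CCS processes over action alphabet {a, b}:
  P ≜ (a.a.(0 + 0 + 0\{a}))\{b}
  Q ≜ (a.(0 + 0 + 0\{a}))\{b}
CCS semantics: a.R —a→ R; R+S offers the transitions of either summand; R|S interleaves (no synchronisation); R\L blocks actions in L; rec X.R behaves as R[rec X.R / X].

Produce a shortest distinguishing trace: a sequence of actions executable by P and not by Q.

LTS(P): 3 reachable states
  p0 = (a.a.(0 + 0 + 0\{a}))\{b} → =a=> p1
  p1 = (a.(0 + 0 + 0\{a}))\{b} → =a=> p2
  p2 = (0 + 0 + 0\{a})\{b} → stopped
LTS(Q): 2 reachable states
  q0 = (a.(0 + 0 + 0\{a}))\{b} → =a=> q1
  q1 = (0 + 0 + 0\{a})\{b} → stopped
Run σ = ⟨aa⟩ on P: start {p0}
  after a @ step 1: {p1}
  after a @ step 2: {p2}
  P completes σ.
Run σ = ⟨aa⟩ on Q: start {q0}
  after a @ step 1: {q1}
  after a @ step 2: ∅ (Q stuck)

aa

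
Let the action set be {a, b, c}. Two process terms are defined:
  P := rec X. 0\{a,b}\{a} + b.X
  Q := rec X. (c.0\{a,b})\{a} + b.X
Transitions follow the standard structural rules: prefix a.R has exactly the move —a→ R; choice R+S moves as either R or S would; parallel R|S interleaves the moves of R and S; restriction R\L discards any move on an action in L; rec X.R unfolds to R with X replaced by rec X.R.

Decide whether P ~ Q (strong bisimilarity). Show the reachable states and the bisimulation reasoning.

NO

Reachable graph of P (1 states):
  s0 = rec X. 0\{a,b}\{a} + b.X ⊢ --b--▸ s0
Reachable graph of Q (2 states):
  t0 = rec X. (c.0\{a,b})\{a} + b.X ⊢ --b--▸ t0, --c--▸ t1
  t1 = 0\{a,b}\{a} ⊢ stopped
Partition-refinement fixed point:
  B0 = {s0}
  B1 = {t0}
  B2 = {t1}
s0 ∈ B0, t0 ∈ B1 → different blocks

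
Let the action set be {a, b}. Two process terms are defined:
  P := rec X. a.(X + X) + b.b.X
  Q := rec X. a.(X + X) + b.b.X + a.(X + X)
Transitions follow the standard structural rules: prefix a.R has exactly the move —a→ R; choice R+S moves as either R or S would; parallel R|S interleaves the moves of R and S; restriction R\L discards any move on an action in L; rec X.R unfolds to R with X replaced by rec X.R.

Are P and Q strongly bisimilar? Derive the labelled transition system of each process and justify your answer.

P ~ Q

Reachable graph of P (3 states):
  p0 = rec X. a.(X + X) + b.b.X :: ··a··> p1, ··b··> p2
  p1 = (rec X. a.(X + X) + b.b.X) + (rec X. a.(X + X) + b.b.X) :: ··a··> p1, ··b··> p2
  p2 = b.(rec X. a.(X + X) + b.b.X) :: ··b··> p0
Reachable graph of Q (3 states):
  q0 = rec X. a.(X + X) + b.b.X + a.(X + X) :: ··a··> q1, ··b··> q2
  q1 = (rec X. a.(X + X) + b.b.X + a.(X + X)) + (rec X. a.(X + X) + b.b.X + a.(X + X)) :: ··a··> q1, ··b··> q2
  q2 = b.(rec X. a.(X + X) + b.b.X + a.(X + X)) :: ··b··> q0
Coarsest stable partition (strong bisimilarity classes):
  B0 = {p0, p1, q0, q1}
  B1 = {p2, q2}
p0 ∈ B0, q0 ∈ B0 → same block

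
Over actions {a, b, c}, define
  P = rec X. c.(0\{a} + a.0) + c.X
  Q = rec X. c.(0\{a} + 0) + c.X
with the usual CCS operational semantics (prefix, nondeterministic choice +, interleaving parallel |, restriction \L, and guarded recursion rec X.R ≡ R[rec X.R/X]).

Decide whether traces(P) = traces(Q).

Reachable graph of P (3 states):
  u0 = rec X. c.(0\{a} + a.0) + c.X :: =c=> u0, =c=> u1
  u1 = 0\{a} + a.0 :: =a=> u2
  u2 = 0 :: deadlocked
Reachable graph of Q (2 states):
  v0 = rec X. c.(0\{a} + 0) + c.X :: =c=> v0, =c=> v1
  v1 = 0\{a} + 0 :: deadlocked
Run σ = ⟨ca⟩ on P: start {u0}
  [1] c ⇒ {u0, u1}
  [2] a ⇒ {u2}
  P completes σ.
Run σ = ⟨ca⟩ on Q: start {v0}
  [1] c ⇒ {v0, v1}
  [2] a ⇒ no successor for Q

NO — witness ⟨ca⟩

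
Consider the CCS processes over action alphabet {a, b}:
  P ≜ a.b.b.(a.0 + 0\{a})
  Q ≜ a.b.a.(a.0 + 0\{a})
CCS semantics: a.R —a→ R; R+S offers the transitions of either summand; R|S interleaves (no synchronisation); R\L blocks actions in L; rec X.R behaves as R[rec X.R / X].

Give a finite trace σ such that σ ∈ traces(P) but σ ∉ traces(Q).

abb

LTS(P): 5 reachable states
  u0 = a.b.b.(a.0 + 0\{a}) → --a--▸ u1
  u1 = b.b.(a.0 + 0\{a}) → --b--▸ u2
  u2 = b.(a.0 + 0\{a}) → --b--▸ u3
  u3 = a.0 + 0\{a} → --a--▸ u4
  u4 = 0 → deadlocked
LTS(Q): 5 reachable states
  v0 = a.b.a.(a.0 + 0\{a}) → --a--▸ v1
  v1 = b.a.(a.0 + 0\{a}) → --b--▸ v2
  v2 = a.(a.0 + 0\{a}) → --a--▸ v3
  v3 = a.0 + 0\{a} → --a--▸ v4
  v4 = 0 → deadlocked
Run σ = ⟨abb⟩ on P: start {u0}
  step 1 (a): {u1}
  step 2 (b): {u2}
  step 3 (b): {u3}
  P completes σ.
Run σ = ⟨abb⟩ on Q: start {v0}
  step 1 (a): {v1}
  step 2 (b): {v2}
  step 3 (b): no successor for Q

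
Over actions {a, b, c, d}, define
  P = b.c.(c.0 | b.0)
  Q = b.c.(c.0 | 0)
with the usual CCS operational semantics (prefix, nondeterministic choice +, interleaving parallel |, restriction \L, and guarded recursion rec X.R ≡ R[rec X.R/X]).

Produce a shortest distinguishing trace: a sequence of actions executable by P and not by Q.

bcb

P's transition system — 6 states:
  s0 = b.c.(c.0 | b.0) → ··b··> s1
  s1 = c.(c.0 | b.0) → ··c··> s2
  s2 = c.0 | b.0 → ··b··> s3, ··c··> s4
  s3 = c.0 | 0 → ··c··> s5
  s4 = 0 | b.0 → ··b··> s5
  s5 = 0 | 0 → deadlocked
Q's transition system — 4 states:
  t0 = b.c.(c.0 | 0) → ··b··> t1
  t1 = c.(c.0 | 0) → ··c··> t2
  t2 = c.0 | 0 → ··c··> t3
  t3 = 0 | 0 → deadlocked
Executing bcb from P (initial set {s0}):
  step 1 (b): {s1}
  step 2 (c): {s2}
  step 3 (b): {s3}
  ✓ P
Executing bcb from Q (initial set {t0}):
  step 1 (b): {t1}
  step 2 (c): {t2}
  step 3 (b): ∅ (Q stuck)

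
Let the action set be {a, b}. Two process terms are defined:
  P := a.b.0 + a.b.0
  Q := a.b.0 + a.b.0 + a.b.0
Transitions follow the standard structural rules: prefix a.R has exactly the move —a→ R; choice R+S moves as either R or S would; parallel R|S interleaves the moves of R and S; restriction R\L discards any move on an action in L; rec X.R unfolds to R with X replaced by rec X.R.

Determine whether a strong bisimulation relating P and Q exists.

LTS(P): 3 reachable states
  u0 = a.b.0 + a.b.0 | --a--▸ u1
  u1 = b.0 | --b--▸ u2
  u2 = 0 | (no moves)
LTS(Q): 3 reachable states
  v0 = a.b.0 + a.b.0 + a.b.0 | --a--▸ v1
  v1 = b.0 | --b--▸ v2
  v2 = 0 | (no moves)
Bisimilarity quotient blocks:
  B0 = {u0, v0}
  B1 = {u1, v1}
  B2 = {u2, v2}
u0 ∈ B0, v0 ∈ B0 → same block

bisimilar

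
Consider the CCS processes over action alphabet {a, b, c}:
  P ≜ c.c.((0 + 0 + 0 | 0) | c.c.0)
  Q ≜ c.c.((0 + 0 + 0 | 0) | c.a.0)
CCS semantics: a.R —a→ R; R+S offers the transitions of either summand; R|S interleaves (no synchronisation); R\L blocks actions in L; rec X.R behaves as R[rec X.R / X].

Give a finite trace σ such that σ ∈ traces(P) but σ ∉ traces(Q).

Reachable graph of P (5 states):
  m0 = c.c.((0 + 0 + 0 | 0) | c.c.0) has moves —c→ m1
  m1 = c.((0 + 0 + 0 | 0) | c.c.0) has moves —c→ m2
  m2 = (0 + 0 + 0 | 0) | c.c.0 has moves —c→ m3
  m3 = (0 + 0 + 0 | 0) | c.0 has moves —c→ m4
  m4 = (0 + 0 + 0 | 0) | 0 has moves ∅
Reachable graph of Q (5 states):
  n0 = c.c.((0 + 0 + 0 | 0) | c.a.0) has moves —c→ n1
  n1 = c.((0 + 0 + 0 | 0) | c.a.0) has moves —c→ n2
  n2 = (0 + 0 + 0 | 0) | c.a.0 has moves —c→ n3
  n3 = (0 + 0 + 0 | 0) | a.0 has moves —a→ n4
  n4 = (0 + 0 + 0 | 0) | 0 has moves ∅
Executing cccc from P (initial set {m0}):
  step 1 (c): {m1}
  step 2 (c): {m2}
  step 3 (c): {m3}
  step 4 (c): {m4}
  ✓ P
Executing cccc from Q (initial set {n0}):
  step 1 (c): {n1}
  step 2 (c): {n2}
  step 3 (c): {n3}
  step 4 (c): ∅  — Q cannot continue

cccc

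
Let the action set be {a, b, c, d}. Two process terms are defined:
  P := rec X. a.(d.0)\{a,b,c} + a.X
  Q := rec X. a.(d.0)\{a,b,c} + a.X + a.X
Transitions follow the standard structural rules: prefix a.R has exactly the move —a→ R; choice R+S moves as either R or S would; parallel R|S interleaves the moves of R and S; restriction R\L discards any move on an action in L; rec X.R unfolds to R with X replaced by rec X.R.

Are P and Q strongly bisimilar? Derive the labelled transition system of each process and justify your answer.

YES

Reachable graph of P (3 states):
  u0 = rec X. a.(d.0)\{a,b,c} + a.X has moves ··a··> u0, ··a··> u1
  u1 = (d.0)\{a,b,c} has moves ··d··> u2
  u2 = 0\{a,b,c} has moves ∅
Reachable graph of Q (3 states):
  v0 = rec X. a.(d.0)\{a,b,c} + a.X + a.X has moves ··a··> v0, ··a··> v1
  v1 = (d.0)\{a,b,c} has moves ··d··> v2
  v2 = 0\{a,b,c} has moves ∅
Coarsest stable partition (strong bisimilarity classes):
  B0 = {u0, v0}
  B1 = {u1, v1}
  B2 = {u2, v2}
u0 ∈ B0, v0 ∈ B0 → same block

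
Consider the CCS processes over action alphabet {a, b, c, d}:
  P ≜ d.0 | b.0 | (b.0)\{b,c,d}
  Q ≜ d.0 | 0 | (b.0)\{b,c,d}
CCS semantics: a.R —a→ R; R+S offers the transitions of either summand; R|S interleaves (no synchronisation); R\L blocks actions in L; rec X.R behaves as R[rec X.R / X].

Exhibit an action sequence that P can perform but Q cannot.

b

P's transition system — 4 states:
  u0 = d.0 | b.0 | (b.0)\{b,c,d} :: =b=> u1, =d=> u2
  u1 = d.0 | 0 | (b.0)\{b,c,d} :: =d=> u3
  u2 = 0 | b.0 | (b.0)\{b,c,d} :: =b=> u3
  u3 = 0 | 0 | (b.0)\{b,c,d} :: stopped
Q's transition system — 2 states:
  v0 = d.0 | 0 | (b.0)\{b,c,d} :: =d=> v1
  v1 = 0 | 0 | (b.0)\{b,c,d} :: stopped
Executing b from P (initial set {u0}):
  [1] b ⇒ {u1}
  ✓ P
Executing b from Q (initial set {v0}):
  [1] b ⇒ ∅ (Q stuck)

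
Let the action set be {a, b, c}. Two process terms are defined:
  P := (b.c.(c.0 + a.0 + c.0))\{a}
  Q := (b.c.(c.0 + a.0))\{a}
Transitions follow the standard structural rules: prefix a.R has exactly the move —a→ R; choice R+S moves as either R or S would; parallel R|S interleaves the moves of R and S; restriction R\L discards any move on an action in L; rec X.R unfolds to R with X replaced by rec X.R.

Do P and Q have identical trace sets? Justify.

P's transition system — 4 states:
  p0 = (b.c.(c.0 + a.0 + c.0))\{a} → -b-> p1
  p1 = (c.(c.0 + a.0 + c.0))\{a} → -c-> p2
  p2 = (c.0 + a.0 + c.0)\{a} → -c-> p3
  p3 = 0\{a} → ·
Q's transition system — 4 states:
  q0 = (b.c.(c.0 + a.0))\{a} → -b-> q1
  q1 = (c.(c.0 + a.0))\{a} → -c-> q2
  q2 = (c.0 + a.0)\{a} → -c-> q3
  q3 = 0\{a} → ·
Bisimilarity quotient blocks:
  B0 = {p0, q0}
  B1 = {p1, q1}
  B2 = {p2, q2}
  B3 = {p3, q3}
p0 ∈ B0, q0 ∈ B0 → same block
Bisimilar ⇒ trace-equivalent.

YES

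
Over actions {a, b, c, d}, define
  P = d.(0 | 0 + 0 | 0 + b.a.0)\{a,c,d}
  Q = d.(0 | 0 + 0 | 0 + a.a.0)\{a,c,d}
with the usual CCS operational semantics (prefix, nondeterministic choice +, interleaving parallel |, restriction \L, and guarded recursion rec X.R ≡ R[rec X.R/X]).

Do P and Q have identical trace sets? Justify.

trace-distinct — witness ⟨db⟩

LTS(P): 3 reachable states
  s0 = d.(0 | 0 + 0 | 0 + b.a.0)\{a,c,d} :: -d-> s1
  s1 = (0 | 0 + 0 | 0 + b.a.0)\{a,c,d} :: -b-> s2
  s2 = (a.0)\{a,c,d} :: ·
LTS(Q): 2 reachable states
  t0 = d.(0 | 0 + 0 | 0 + a.a.0)\{a,c,d} :: -d-> t1
  t1 = (0 | 0 + 0 | 0 + a.a.0)\{a,c,d} :: ·
Executing db from P (initial set {s0}):
  after d @ step 1: {s1}
  after b @ step 2: {s2}
  — P admits the full trace.
Executing db from Q (initial set {t0}):
  after d @ step 1: {t1}
  after b @ step 2: ∅  — Q cannot continue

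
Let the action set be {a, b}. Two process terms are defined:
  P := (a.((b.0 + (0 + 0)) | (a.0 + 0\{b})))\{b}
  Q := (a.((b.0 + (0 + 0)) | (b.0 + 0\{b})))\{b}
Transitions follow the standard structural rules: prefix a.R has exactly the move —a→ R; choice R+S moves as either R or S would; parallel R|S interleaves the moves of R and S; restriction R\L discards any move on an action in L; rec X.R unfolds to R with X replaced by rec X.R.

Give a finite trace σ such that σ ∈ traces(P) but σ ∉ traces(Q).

aa

Reachable graph of P (3 states):
  s0 = (a.((b.0 + (0 + 0)) | (a.0 + 0\{b})))\{b} ⊢ —a→ s1
  s1 = ((b.0 + (0 + 0)) | (a.0 + 0\{b}))\{b} ⊢ —a→ s2
  s2 = ((b.0 + (0 + 0)) | 0)\{b} ⊢ stopped
Reachable graph of Q (2 states):
  t0 = (a.((b.0 + (0 + 0)) | (b.0 + 0\{b})))\{b} ⊢ —a→ t1
  t1 = ((b.0 + (0 + 0)) | (b.0 + 0\{b}))\{b} ⊢ stopped
Trace ⟨aa⟩ through P, begin at {s0}:
  step 1 (a): {s1}
  step 2 (a): {s2}
  P completes σ.
Trace ⟨aa⟩ through Q, begin at {t0}:
  step 1 (a): {t1}
  step 2 (a): ∅ (Q stuck)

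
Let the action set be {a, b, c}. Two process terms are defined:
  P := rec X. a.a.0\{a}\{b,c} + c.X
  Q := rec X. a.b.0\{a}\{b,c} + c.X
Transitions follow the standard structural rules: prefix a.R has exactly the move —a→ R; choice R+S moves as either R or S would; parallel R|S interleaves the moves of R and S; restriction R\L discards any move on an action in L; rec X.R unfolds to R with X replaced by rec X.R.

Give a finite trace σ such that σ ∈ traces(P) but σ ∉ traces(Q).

Reachable graph of P (3 states):
  p0 = rec X. a.a.0\{a}\{b,c} + c.X :: =a=> p1, =c=> p0
  p1 = a.0\{a}\{b,c} :: =a=> p2
  p2 = 0\{a}\{b,c} :: deadlocked
Reachable graph of Q (3 states):
  q0 = rec X. a.b.0\{a}\{b,c} + c.X :: =a=> q1, =c=> q0
  q1 = b.0\{a}\{b,c} :: =b=> q2
  q2 = 0\{a}\{b,c} :: deadlocked
Trace ⟨aa⟩ through P, begin at {p0}:
  step 1 (a): {p1}
  step 2 (a): {p2}
  P completes σ.
Trace ⟨aa⟩ through Q, begin at {q0}:
  step 1 (a): {q1}
  step 2 (a): ∅ (Q stuck)

aa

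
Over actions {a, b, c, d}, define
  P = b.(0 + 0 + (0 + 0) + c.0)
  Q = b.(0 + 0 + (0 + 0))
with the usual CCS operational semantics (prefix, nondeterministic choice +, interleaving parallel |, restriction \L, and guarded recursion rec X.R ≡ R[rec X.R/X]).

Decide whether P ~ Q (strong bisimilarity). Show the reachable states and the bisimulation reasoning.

P ≁ Q

P's transition system — 3 states:
  s0 = b.(0 + 0 + (0 + 0) + c.0) :: =b=> s1
  s1 = 0 + 0 + (0 + 0) + c.0 :: =c=> s2
  s2 = 0 :: ∅
Q's transition system — 2 states:
  t0 = b.(0 + 0 + (0 + 0)) :: =b=> t1
  t1 = 0 + 0 + (0 + 0) :: ∅
Bisimilarity quotient blocks:
  B0 = {s0}
  B1 = {s1}
  B2 = {s2, t1}
  B3 = {t0}
s0 ∈ B0, t0 ∈ B3 → different blocks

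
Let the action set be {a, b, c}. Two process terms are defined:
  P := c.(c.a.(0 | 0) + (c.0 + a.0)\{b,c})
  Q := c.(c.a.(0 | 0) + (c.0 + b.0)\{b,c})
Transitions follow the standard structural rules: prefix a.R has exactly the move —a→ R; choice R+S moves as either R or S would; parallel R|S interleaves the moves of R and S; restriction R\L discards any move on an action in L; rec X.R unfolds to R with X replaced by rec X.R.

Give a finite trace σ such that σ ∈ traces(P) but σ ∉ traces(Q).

ca

LTS(P): 5 reachable states
  m0 = c.(c.a.(0 | 0) + (c.0 + a.0)\{b,c}) has moves —c→ m1
  m1 = c.a.(0 | 0) + (c.0 + a.0)\{b,c} has moves —a→ m2, —c→ m3
  m2 = 0\{b,c} has moves (no moves)
  m3 = a.(0 | 0) has moves —a→ m4
  m4 = 0 | 0 has moves (no moves)
LTS(Q): 4 reachable states
  n0 = c.(c.a.(0 | 0) + (c.0 + b.0)\{b,c}) has moves —c→ n1
  n1 = c.a.(0 | 0) + (c.0 + b.0)\{b,c} has moves —c→ n2
  n2 = a.(0 | 0) has moves —a→ n3
  n3 = 0 | 0 has moves (no moves)
Run σ = ⟨ca⟩ on P: start {m0}
  after c @ step 1: {m1}
  after a @ step 2: {m2}
  ✓ P
Run σ = ⟨ca⟩ on Q: start {n0}
  after c @ step 1: {n1}
  after a @ step 2: ∅  — Q cannot continue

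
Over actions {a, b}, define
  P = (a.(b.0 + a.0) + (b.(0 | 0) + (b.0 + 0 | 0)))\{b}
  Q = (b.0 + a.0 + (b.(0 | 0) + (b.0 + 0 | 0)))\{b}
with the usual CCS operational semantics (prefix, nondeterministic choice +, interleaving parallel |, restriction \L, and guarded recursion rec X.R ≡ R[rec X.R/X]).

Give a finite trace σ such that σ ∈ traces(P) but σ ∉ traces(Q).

aa

LTS(P): 3 reachable states
  m0 = (a.(b.0 + a.0) + (b.(0 | 0) + (b.0 + 0 | 0)))\{b} | -a-> m1
  m1 = (b.0 + a.0)\{b} | -a-> m2
  m2 = 0\{b} | stopped
LTS(Q): 2 reachable states
  n0 = (b.0 + a.0 + (b.(0 | 0) + (b.0 + 0 | 0)))\{b} | -a-> n1
  n1 = 0\{b} | stopped
Executing aa from P (initial set {m0}):
  step 1 (a): {m1}
  step 2 (a): {m2}
  P completes σ.
Executing aa from Q (initial set {n0}):
  step 1 (a): {n1}
  step 2 (a): ∅  — Q cannot continue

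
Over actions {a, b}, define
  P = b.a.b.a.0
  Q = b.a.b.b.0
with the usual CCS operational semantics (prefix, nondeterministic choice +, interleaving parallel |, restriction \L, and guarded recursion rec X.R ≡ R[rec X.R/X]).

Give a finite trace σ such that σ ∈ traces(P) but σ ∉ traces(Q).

Reachable graph of P (5 states):
  s0 = b.a.b.a.0 ⊢ --b--▸ s1
  s1 = a.b.a.0 ⊢ --a--▸ s2
  s2 = b.a.0 ⊢ --b--▸ s3
  s3 = a.0 ⊢ --a--▸ s4
  s4 = 0 ⊢ ∅
Reachable graph of Q (5 states):
  t0 = b.a.b.b.0 ⊢ --b--▸ t1
  t1 = a.b.b.0 ⊢ --a--▸ t2
  t2 = b.b.0 ⊢ --b--▸ t3
  t3 = b.0 ⊢ --b--▸ t4
  t4 = 0 ⊢ ∅
Run σ = ⟨baba⟩ on P: start {s0}
  [1] b ⇒ {s1}
  [2] a ⇒ {s2}
  [3] b ⇒ {s3}
  [4] a ⇒ {s4}
  ✓ P
Run σ = ⟨baba⟩ on Q: start {t0}
  [1] b ⇒ {t1}
  [2] a ⇒ {t2}
  [3] b ⇒ {t3}
  [4] a ⇒ no successor for Q

baba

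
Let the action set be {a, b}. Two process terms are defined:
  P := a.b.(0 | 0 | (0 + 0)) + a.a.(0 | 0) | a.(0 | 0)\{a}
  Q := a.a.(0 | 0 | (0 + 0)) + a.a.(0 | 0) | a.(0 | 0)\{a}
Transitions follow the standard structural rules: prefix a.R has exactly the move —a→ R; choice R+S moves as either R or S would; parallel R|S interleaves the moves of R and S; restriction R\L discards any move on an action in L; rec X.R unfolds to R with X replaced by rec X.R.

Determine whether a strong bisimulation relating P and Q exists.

P's transition system — 8 states:
  u0 = a.b.(0 | 0 | (0 + 0)) + a.a.(0 | 0) | a.(0 | 0)\{a} → -a-> u1, -a-> u2, -a-> u3
  u1 = a.(0 | 0) | a.(0 | 0)\{a} → -a-> u4, -a-> u5
  u2 = a.a.(0 | 0) | (0 | 0)\{a} → -a-> u5
  u3 = b.(0 | 0 | (0 + 0)) → -b-> u6
  u4 = 0 | 0 | a.(0 | 0)\{a} → -a-> u7
  u5 = a.(0 | 0) | (0 | 0)\{a} → -a-> u7
  u6 = 0 | 0 | (0 + 0) → ·
  u7 = 0 | 0 | (0 | 0)\{a} → ·
Q's transition system — 8 states:
  v0 = a.a.(0 | 0 | (0 + 0)) + a.a.(0 | 0) | a.(0 | 0)\{a} → -a-> v1, -a-> v2, -a-> v3
  v1 = a.(0 | 0 | (0 + 0)) → -a-> v4
  v2 = a.(0 | 0) | a.(0 | 0)\{a} → -a-> v5, -a-> v6
  v3 = a.a.(0 | 0) | (0 | 0)\{a} → -a-> v6
  v4 = 0 | 0 | (0 + 0) → ·
  v5 = 0 | 0 | a.(0 | 0)\{a} → -a-> v7
  v6 = a.(0 | 0) | (0 | 0)\{a} → -a-> v7
  v7 = 0 | 0 | (0 | 0)\{a} → ·
Bisimilarity quotient blocks:
  B0 = {u0}
  B1 = {u1, u2, v2, v3}
  B2 = {u4, u5, v1, v5, v6}
  B3 = {u6, u7, v4, v7}
  B4 = {u3}
  B5 = {v0}
u0 ∈ B0, v0 ∈ B5 → different blocks

not bisimilar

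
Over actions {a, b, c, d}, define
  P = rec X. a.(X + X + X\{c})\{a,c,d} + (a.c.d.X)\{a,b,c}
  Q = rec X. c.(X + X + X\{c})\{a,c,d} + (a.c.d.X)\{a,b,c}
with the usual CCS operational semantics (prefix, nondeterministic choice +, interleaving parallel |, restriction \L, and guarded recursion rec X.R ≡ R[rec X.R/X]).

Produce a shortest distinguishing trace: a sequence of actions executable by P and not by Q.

P's transition system — 2 states:
  u0 = rec X. a.(X + X + X\{c})\{a,c,d} + (a.c.d.X)\{a,b,c} :: =a=> u1
  u1 = ((rec X. a.(X + X + X\{c})\{a,c,d} + (a.c.d.X)\{a,b,c}) + (rec X. a.(X + X + X\{c})\{a,c,d} + (a.c.d.X)\{a,b,c}) + (rec X. a.(X + X + X\{c})\{a,c,d} + (a.c.d.X)\{a,b,c})\{c})\{a,c,d} :: ∅
Q's transition system — 2 states:
  v0 = rec X. c.(X + X + X\{c})\{a,c,d} + (a.c.d.X)\{a,b,c} :: =c=> v1
  v1 = ((rec X. c.(X + X + X\{c})\{a,c,d} + (a.c.d.X)\{a,b,c}) + (rec X. c.(X + X + X\{c})\{a,c,d} + (a.c.d.X)\{a,b,c}) + (rec X. c.(X + X + X\{c})\{a,c,d} + (a.c.d.X)\{a,b,c})\{c})\{a,c,d} :: ∅
Trace ⟨a⟩ through P, begin at {u0}:
  [1] a ⇒ {u1}
  P completes σ.
Trace ⟨a⟩ through Q, begin at {v0}:
  [1] a ⇒ no successor for Q

a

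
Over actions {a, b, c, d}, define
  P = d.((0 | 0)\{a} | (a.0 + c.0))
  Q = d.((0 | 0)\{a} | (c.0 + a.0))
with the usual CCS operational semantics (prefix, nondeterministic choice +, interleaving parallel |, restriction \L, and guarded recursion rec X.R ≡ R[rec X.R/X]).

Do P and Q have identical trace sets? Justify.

trace-equivalent

P's transition system — 3 states:
  m0 = d.((0 | 0)\{a} | (a.0 + c.0)) | -d-> m1
  m1 = (0 | 0)\{a} | (a.0 + c.0) | -a-> m2, -c-> m2
  m2 = (0 | 0)\{a} | 0 | ∅
Q's transition system — 3 states:
  n0 = d.((0 | 0)\{a} | (c.0 + a.0)) | -d-> n1
  n1 = (0 | 0)\{a} | (c.0 + a.0) | -a-> n2, -c-> n2
  n2 = (0 | 0)\{a} | 0 | ∅
Partition-refinement fixed point:
  B0 = {m0, n0}
  B1 = {m1, n1}
  B2 = {m2, n2}
m0 ∈ B0, n0 ∈ B0 → same block
Bisimilar ⇒ trace-equivalent.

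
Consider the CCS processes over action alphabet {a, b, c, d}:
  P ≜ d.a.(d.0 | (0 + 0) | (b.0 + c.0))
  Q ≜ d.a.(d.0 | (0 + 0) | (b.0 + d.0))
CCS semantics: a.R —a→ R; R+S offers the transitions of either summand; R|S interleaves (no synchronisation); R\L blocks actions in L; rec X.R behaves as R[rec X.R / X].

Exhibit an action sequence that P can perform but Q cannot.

Reachable graph of P (6 states):
  s0 = d.a.(d.0 | (0 + 0) | (b.0 + c.0)) → ··d··> s1
  s1 = a.(d.0 | (0 + 0) | (b.0 + c.0)) → ··a··> s2
  s2 = d.0 | (0 + 0) | (b.0 + c.0) → ··b··> s3, ··c··> s3, ··d··> s4
  s3 = d.0 | (0 + 0) | 0 → ··d··> s5
  s4 = 0 | (0 + 0) | (b.0 + c.0) → ··b··> s5, ··c··> s5
  s5 = 0 | (0 + 0) | 0 → ∅
Reachable graph of Q (6 states):
  t0 = d.a.(d.0 | (0 + 0) | (b.0 + d.0)) → ··d··> t1
  t1 = a.(d.0 | (0 + 0) | (b.0 + d.0)) → ··a··> t2
  t2 = d.0 | (0 + 0) | (b.0 + d.0) → ··b··> t3, ··d··> t3, ··d··> t4
  t3 = d.0 | (0 + 0) | 0 → ··d··> t5
  t4 = 0 | (0 + 0) | (b.0 + d.0) → ··b··> t5, ··d··> t5
  t5 = 0 | (0 + 0) | 0 → ∅
Executing dac from P (initial set {s0}):
  after d @ step 1: {s1}
  after a @ step 2: {s2}
  after c @ step 3: {s3}
  — P admits the full trace.
Executing dac from Q (initial set {t0}):
  after d @ step 1: {t1}
  after a @ step 2: {t2}
  after c @ step 3: no successor for Q

dac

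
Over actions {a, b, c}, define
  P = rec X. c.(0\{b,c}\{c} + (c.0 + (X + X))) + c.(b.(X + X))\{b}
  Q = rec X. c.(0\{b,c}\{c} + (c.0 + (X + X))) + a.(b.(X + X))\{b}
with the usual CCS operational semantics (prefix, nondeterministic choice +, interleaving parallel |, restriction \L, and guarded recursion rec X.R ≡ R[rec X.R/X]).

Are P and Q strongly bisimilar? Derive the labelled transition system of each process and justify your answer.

not bisimilar

LTS(P): 4 reachable states
  u0 = rec X. c.(0\{b,c}\{c} + (c.0 + (X + X))) + c.(b.(X + X))\{b} | ··c··> u1, ··c··> u2
  u1 = (b.((rec X. c.(0\{b,c}\{c} + (c.0 + (X + X))) + c.(b.(X + X))\{b}) + (rec X. c.(0\{b,c}\{c} + (c.0 + (X + X))) + c.(b.(X + X))\{b})))\{b} | stopped
  u2 = 0\{b,c}\{c} + (c.0 + ((rec X. c.(0\{b,c}\{c} + (c.0 + (X + X))) + c.(b.(X + X))\{b}) + (rec X. c.(0\{b,c}\{c} + (c.0 + (X + X))) + c.(b.(X + X))\{b}))) | ··c··> u1, ··c··> u2, ··c··> u3
  u3 = 0 | stopped
LTS(Q): 4 reachable states
  v0 = rec X. c.(0\{b,c}\{c} + (c.0 + (X + X))) + a.(b.(X + X))\{b} | ··a··> v1, ··c··> v2
  v1 = (b.((rec X. c.(0\{b,c}\{c} + (c.0 + (X + X))) + a.(b.(X + X))\{b}) + (rec X. c.(0\{b,c}\{c} + (c.0 + (X + X))) + a.(b.(X + X))\{b})))\{b} | stopped
  v2 = 0\{b,c}\{c} + (c.0 + ((rec X. c.(0\{b,c}\{c} + (c.0 + (X + X))) + a.(b.(X + X))\{b}) + (rec X. c.(0\{b,c}\{c} + (c.0 + (X + X))) + a.(b.(X + X))\{b}))) | ··a··> v1, ··c··> v2, ··c··> v3
  v3 = 0 | stopped
Partition-refinement fixed point:
  B0 = {u0, u2}
  B1 = {u1, u3, v1, v3}
  B2 = {v0}
  B3 = {v2}
u0 ∈ B0, v0 ∈ B2 → different blocks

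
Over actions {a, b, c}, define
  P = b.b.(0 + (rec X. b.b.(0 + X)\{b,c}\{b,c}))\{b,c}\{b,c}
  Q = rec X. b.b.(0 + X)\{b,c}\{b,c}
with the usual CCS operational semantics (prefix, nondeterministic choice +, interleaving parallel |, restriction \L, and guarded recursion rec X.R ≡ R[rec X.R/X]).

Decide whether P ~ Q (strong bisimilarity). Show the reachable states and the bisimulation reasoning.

P's transition system — 3 states:
  m0 = b.b.(0 + (rec X. b.b.(0 + X)\{b,c}\{b,c}))\{b,c}\{b,c} has moves =b=> m1
  m1 = b.(0 + (rec X. b.b.(0 + X)\{b,c}\{b,c}))\{b,c}\{b,c} has moves =b=> m2
  m2 = (0 + (rec X. b.b.(0 + X)\{b,c}\{b,c}))\{b,c}\{b,c} has moves ·
Q's transition system — 3 states:
  n0 = rec X. b.b.(0 + X)\{b,c}\{b,c} has moves =b=> n1
  n1 = b.(0 + (rec X. b.b.(0 + X)\{b,c}\{b,c}))\{b,c}\{b,c} has moves =b=> n2
  n2 = (0 + (rec X. b.b.(0 + X)\{b,c}\{b,c}))\{b,c}\{b,c} has moves ·
Bisimilarity quotient blocks:
  B0 = {m0, n0}
  B1 = {m1, n1}
  B2 = {m2, n2}
m0 ∈ B0, n0 ∈ B0 → same block

YES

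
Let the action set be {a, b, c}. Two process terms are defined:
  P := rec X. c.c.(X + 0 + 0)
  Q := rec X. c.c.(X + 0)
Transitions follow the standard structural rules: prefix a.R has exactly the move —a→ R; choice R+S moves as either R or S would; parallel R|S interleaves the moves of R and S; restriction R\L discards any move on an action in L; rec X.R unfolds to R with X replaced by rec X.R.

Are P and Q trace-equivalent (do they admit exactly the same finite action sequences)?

traces(P) = traces(Q)

Reachable graph of P (3 states):
  s0 = rec X. c.c.(X + 0 + 0) has moves —c→ s1
  s1 = c.((rec X. c.c.(X + 0 + 0)) + 0 + 0) has moves —c→ s2
  s2 = (rec X. c.c.(X + 0 + 0)) + 0 + 0 has moves —c→ s1
Reachable graph of Q (3 states):
  t0 = rec X. c.c.(X + 0) has moves —c→ t1
  t1 = c.((rec X. c.c.(X + 0)) + 0) has moves —c→ t2
  t2 = (rec X. c.c.(X + 0)) + 0 has moves —c→ t1
Partition-refinement fixed point:
  B0 = {s0, s1, s2, t0, t1, t2}
s0 ∈ B0, t0 ∈ B0 → same block
Bisimilar ⇒ trace-equivalent.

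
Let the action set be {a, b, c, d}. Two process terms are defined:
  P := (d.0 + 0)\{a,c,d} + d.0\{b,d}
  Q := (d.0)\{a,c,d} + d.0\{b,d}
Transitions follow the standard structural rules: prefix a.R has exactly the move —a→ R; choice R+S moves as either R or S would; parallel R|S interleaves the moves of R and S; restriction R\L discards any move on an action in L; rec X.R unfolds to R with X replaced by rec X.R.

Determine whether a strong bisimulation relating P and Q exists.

YES

Reachable graph of P (2 states):
  s0 = (d.0 + 0)\{a,c,d} + d.0\{b,d} → --d--▸ s1
  s1 = 0\{b,d} → (no moves)
Reachable graph of Q (2 states):
  t0 = (d.0)\{a,c,d} + d.0\{b,d} → --d--▸ t1
  t1 = 0\{b,d} → (no moves)
Partition-refinement fixed point:
  B0 = {s0, t0}
  B1 = {s1, t1}
s0 ∈ B0, t0 ∈ B0 → same block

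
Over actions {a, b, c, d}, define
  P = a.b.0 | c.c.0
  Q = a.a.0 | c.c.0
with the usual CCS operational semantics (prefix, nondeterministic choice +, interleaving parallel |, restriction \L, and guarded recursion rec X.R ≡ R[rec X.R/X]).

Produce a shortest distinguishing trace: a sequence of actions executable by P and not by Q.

P's transition system — 9 states:
  m0 = a.b.0 | c.c.0 → ··a··> m1, ··c··> m2
  m1 = b.0 | c.c.0 → ··b··> m3, ··c··> m4
  m2 = a.b.0 | c.0 → ··a··> m4, ··c··> m5
  m3 = 0 | c.c.0 → ··c··> m6
  m4 = b.0 | c.0 → ··b··> m6, ··c··> m7
  m5 = a.b.0 | 0 → ··a··> m7
  m6 = 0 | c.0 → ··c··> m8
  m7 = b.0 | 0 → ··b··> m8
  m8 = 0 | 0 → ∅
Q's transition system — 9 states:
  n0 = a.a.0 | c.c.0 → ··a··> n1, ··c··> n2
  n1 = a.0 | c.c.0 → ··a··> n3, ··c··> n4
  n2 = a.a.0 | c.0 → ··a··> n4, ··c··> n5
  n3 = 0 | c.c.0 → ··c··> n6
  n4 = a.0 | c.0 → ··a··> n6, ··c··> n7
  n5 = a.a.0 | 0 → ··a··> n7
  n6 = 0 | c.0 → ··c··> n8
  n7 = a.0 | 0 → ··a··> n8
  n8 = 0 | 0 → ∅
Trace ⟨ab⟩ through P, begin at {m0}:
  after a @ step 1: {m1}
  after b @ step 2: {m3}
  — P admits the full trace.
Trace ⟨ab⟩ through Q, begin at {n0}:
  after a @ step 1: {n1}
  after b @ step 2: ∅  — Q cannot continue

ab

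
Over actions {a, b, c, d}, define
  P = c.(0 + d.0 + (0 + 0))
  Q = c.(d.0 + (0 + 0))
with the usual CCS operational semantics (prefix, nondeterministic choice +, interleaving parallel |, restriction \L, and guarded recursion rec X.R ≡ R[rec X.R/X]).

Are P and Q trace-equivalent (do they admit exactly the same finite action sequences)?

Reachable graph of P (3 states):
  u0 = c.(0 + d.0 + (0 + 0)) | =c=> u1
  u1 = 0 + d.0 + (0 + 0) | =d=> u2
  u2 = 0 | ∅
Reachable graph of Q (3 states):
  v0 = c.(d.0 + (0 + 0)) | =c=> v1
  v1 = d.0 + (0 + 0) | =d=> v2
  v2 = 0 | ∅
Bisimilarity quotient blocks:
  B0 = {u0, v0}
  B1 = {u1, v1}
  B2 = {u2, v2}
u0 ∈ B0, v0 ∈ B0 → same block
Bisimilar ⇒ trace-equivalent.

YES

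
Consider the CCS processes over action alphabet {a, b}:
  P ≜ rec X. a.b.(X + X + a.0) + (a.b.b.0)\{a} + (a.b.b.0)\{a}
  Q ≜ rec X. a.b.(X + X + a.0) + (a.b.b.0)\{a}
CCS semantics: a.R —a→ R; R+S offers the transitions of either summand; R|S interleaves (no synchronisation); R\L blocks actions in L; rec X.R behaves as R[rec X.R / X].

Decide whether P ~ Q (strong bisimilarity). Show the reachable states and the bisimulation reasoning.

LTS(P): 4 reachable states
  u0 = rec X. a.b.(X + X + a.0) + (a.b.b.0)\{a} + (a.b.b.0)\{a} :: ··a··> u1
  u1 = b.((rec X. a.b.(X + X + a.0) + (a.b.b.0)\{a} + (a.b.b.0)\{a}) + (rec X. a.b.(X + X + a.0) + (a.b.b.0)\{a} + (a.b.b.0)\{a}) + a.0) :: ··b··> u2
  u2 = (rec X. a.b.(X + X + a.0) + (a.b.b.0)\{a} + (a.b.b.0)\{a}) + (rec X. a.b.(X + X + a.0) + (a.b.b.0)\{a} + (a.b.b.0)\{a}) + a.0 :: ··a··> u1, ··a··> u3
  u3 = 0 :: ·
LTS(Q): 4 reachable states
  v0 = rec X. a.b.(X + X + a.0) + (a.b.b.0)\{a} :: ··a··> v1
  v1 = b.((rec X. a.b.(X + X + a.0) + (a.b.b.0)\{a}) + (rec X. a.b.(X + X + a.0) + (a.b.b.0)\{a}) + a.0) :: ··b··> v2
  v2 = (rec X. a.b.(X + X + a.0) + (a.b.b.0)\{a}) + (rec X. a.b.(X + X + a.0) + (a.b.b.0)\{a}) + a.0 :: ··a··> v1, ··a··> v3
  v3 = 0 :: ·
Coarsest stable partition (strong bisimilarity classes):
  B0 = {u0, v0}
  B1 = {u1, v1}
  B2 = {u2, v2}
  B3 = {u3, v3}
u0 ∈ B0, v0 ∈ B0 → same block

P ~ Q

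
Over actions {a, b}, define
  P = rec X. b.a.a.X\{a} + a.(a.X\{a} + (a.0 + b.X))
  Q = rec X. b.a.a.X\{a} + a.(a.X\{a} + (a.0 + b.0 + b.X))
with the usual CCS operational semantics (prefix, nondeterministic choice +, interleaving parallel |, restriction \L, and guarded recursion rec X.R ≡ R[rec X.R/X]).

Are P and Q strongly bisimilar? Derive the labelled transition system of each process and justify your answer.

Reachable graph of P (7 states):
  s0 = rec X. b.a.a.X\{a} + a.(a.X\{a} + (a.0 + b.X)) → --a--▸ s1, --b--▸ s2
  s1 = a.(rec X. b.a.a.X\{a} + a.(a.X\{a} + (a.0 + b.X)))\{a} + (a.0 + b.(rec X. b.a.a.X\{a} + a.(a.X\{a} + (a.0 + b.X)))) → --a--▸ s3, --a--▸ s4, --b--▸ s0
  s2 = a.a.(rec X. b.a.a.X\{a} + a.(a.X\{a} + (a.0 + b.X)))\{a} → --a--▸ s5
  s3 = (rec X. b.a.a.X\{a} + a.(a.X\{a} + (a.0 + b.X)))\{a} → --b--▸ s6
  s4 = 0 → deadlocked
  s5 = a.(rec X. b.a.a.X\{a} + a.(a.X\{a} + (a.0 + b.X)))\{a} → --a--▸ s3
  s6 = (a.a.(rec X. b.a.a.X\{a} + a.(a.X\{a} + (a.0 + b.X)))\{a})\{a} → deadlocked
Reachable graph of Q (7 states):
  t0 = rec X. b.a.a.X\{a} + a.(a.X\{a} + (a.0 + b.0 + b.X)) → --a--▸ t1, --b--▸ t2
  t1 = a.(rec X. b.a.a.X\{a} + a.(a.X\{a} + (a.0 + b.0 + b.X)))\{a} + (a.0 + b.0 + b.(rec X. b.a.a.X\{a} + a.(a.X\{a} + (a.0 + b.0 + b.X)))) → --a--▸ t3, --a--▸ t4, --b--▸ t0, --b--▸ t4
  t2 = a.a.(rec X. b.a.a.X\{a} + a.(a.X\{a} + (a.0 + b.0 + b.X)))\{a} → --a--▸ t5
  t3 = (rec X. b.a.a.X\{a} + a.(a.X\{a} + (a.0 + b.0 + b.X)))\{a} → --b--▸ t6
  t4 = 0 → deadlocked
  t5 = a.(rec X. b.a.a.X\{a} + a.(a.X\{a} + (a.0 + b.0 + b.X)))\{a} → --a--▸ t3
  t6 = (a.a.(rec X. b.a.a.X\{a} + a.(a.X\{a} + (a.0 + b.0 + b.X)))\{a})\{a} → deadlocked
Coarsest stable partition (strong bisimilarity classes):
  B0 = {s0}
  B1 = {s1}
  B2 = {s4, s6, t4, t6}
  B3 = {s3, t3}
  B4 = {s2, t2}
  B5 = {s5, t5}
  B6 = {t0}
  B7 = {t1}
s0 ∈ B0, t0 ∈ B6 → different blocks

P ≁ Q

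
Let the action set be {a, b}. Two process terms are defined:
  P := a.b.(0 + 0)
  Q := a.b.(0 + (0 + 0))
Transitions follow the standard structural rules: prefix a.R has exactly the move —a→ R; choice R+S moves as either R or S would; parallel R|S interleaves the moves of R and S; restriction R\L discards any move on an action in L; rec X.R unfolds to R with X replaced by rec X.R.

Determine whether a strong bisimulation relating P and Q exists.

bisimilar

LTS(P): 3 reachable states
  m0 = a.b.(0 + 0) ⊢ =a=> m1
  m1 = b.(0 + 0) ⊢ =b=> m2
  m2 = 0 + 0 ⊢ deadlocked
LTS(Q): 3 reachable states
  n0 = a.b.(0 + (0 + 0)) ⊢ =a=> n1
  n1 = b.(0 + (0 + 0)) ⊢ =b=> n2
  n2 = 0 + (0 + 0) ⊢ deadlocked
Bisimilarity quotient blocks:
  B0 = {m0, n0}
  B1 = {m1, n1}
  B2 = {m2, n2}
m0 ∈ B0, n0 ∈ B0 → same block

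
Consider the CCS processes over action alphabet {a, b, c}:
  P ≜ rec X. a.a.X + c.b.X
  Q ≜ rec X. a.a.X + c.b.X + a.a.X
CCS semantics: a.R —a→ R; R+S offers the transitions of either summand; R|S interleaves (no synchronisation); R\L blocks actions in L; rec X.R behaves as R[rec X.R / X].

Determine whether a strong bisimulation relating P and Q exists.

LTS(P): 3 reachable states
  p0 = rec X. a.a.X + c.b.X ⊢ ··a··> p1, ··c··> p2
  p1 = a.(rec X. a.a.X + c.b.X) ⊢ ··a··> p0
  p2 = b.(rec X. a.a.X + c.b.X) ⊢ ··b··> p0
LTS(Q): 3 reachable states
  q0 = rec X. a.a.X + c.b.X + a.a.X ⊢ ··a··> q1, ··c··> q2
  q1 = a.(rec X. a.a.X + c.b.X + a.a.X) ⊢ ··a··> q0
  q2 = b.(rec X. a.a.X + c.b.X + a.a.X) ⊢ ··b··> q0
Partition-refinement fixed point:
  B0 = {p0, q0}
  B1 = {p2, q2}
  B2 = {p1, q1}
p0 ∈ B0, q0 ∈ B0 → same block

YES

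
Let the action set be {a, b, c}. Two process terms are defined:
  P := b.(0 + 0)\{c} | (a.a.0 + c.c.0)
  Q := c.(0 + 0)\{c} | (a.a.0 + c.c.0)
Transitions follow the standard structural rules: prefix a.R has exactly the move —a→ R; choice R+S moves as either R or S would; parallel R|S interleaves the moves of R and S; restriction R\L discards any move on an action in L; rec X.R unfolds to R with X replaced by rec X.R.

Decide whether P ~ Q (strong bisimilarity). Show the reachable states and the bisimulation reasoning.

Reachable graph of P (8 states):
  s0 = b.(0 + 0)\{c} | (a.a.0 + c.c.0) | --a--▸ s1, --b--▸ s2, --c--▸ s3
  s1 = b.(0 + 0)\{c} | a.0 | --a--▸ s4, --b--▸ s5
  s2 = (0 + 0)\{c} | (a.a.0 + c.c.0) | --a--▸ s5, --c--▸ s6
  s3 = b.(0 + 0)\{c} | c.0 | --b--▸ s6, --c--▸ s4
  s4 = b.(0 + 0)\{c} | 0 | --b--▸ s7
  s5 = (0 + 0)\{c} | a.0 | --a--▸ s7
  s6 = (0 + 0)\{c} | c.0 | --c--▸ s7
  s7 = (0 + 0)\{c} | 0 | deadlocked
Reachable graph of Q (8 states):
  t0 = c.(0 + 0)\{c} | (a.a.0 + c.c.0) | --a--▸ t1, --c--▸ t2, --c--▸ t3
  t1 = c.(0 + 0)\{c} | a.0 | --a--▸ t4, --c--▸ t5
  t2 = (0 + 0)\{c} | (a.a.0 + c.c.0) | --a--▸ t5, --c--▸ t6
  t3 = c.(0 + 0)\{c} | c.0 | --c--▸ t4, --c--▸ t6
  t4 = c.(0 + 0)\{c} | 0 | --c--▸ t7
  t5 = (0 + 0)\{c} | a.0 | --a--▸ t7
  t6 = (0 + 0)\{c} | c.0 | --c--▸ t7
  t7 = (0 + 0)\{c} | 0 | deadlocked
Coarsest stable partition (strong bisimilarity classes):
  B0 = {s0}
  B1 = {s2, t2}
  B2 = {s5, t5}
  B3 = {s7, t7}
  B4 = {s6, t4, t6}
  B5 = {s3}
  B6 = {s4}
  B7 = {s1}
  B8 = {t0}
  B9 = {t1}
  B10 = {t3}
s0 ∈ B0, t0 ∈ B8 → different blocks

not bisimilar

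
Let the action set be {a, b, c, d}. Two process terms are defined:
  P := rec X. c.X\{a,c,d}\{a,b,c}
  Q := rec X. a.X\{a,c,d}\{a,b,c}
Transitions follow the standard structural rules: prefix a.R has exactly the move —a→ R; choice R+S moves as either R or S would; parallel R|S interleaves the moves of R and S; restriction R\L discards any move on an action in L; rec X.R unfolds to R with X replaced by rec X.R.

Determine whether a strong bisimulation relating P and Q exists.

P ≁ Q

Reachable graph of P (2 states):
  p0 = rec X. c.X\{a,c,d}\{a,b,c} :: -c-> p1
  p1 = (rec X. c.X\{a,c,d}\{a,b,c})\{a,c,d}\{a,b,c} :: stopped
Reachable graph of Q (2 states):
  q0 = rec X. a.X\{a,c,d}\{a,b,c} :: -a-> q1
  q1 = (rec X. a.X\{a,c,d}\{a,b,c})\{a,c,d}\{a,b,c} :: stopped
Bisimilarity quotient blocks:
  B0 = {p0}
  B1 = {p1, q1}
  B2 = {q0}
p0 ∈ B0, q0 ∈ B2 → different blocks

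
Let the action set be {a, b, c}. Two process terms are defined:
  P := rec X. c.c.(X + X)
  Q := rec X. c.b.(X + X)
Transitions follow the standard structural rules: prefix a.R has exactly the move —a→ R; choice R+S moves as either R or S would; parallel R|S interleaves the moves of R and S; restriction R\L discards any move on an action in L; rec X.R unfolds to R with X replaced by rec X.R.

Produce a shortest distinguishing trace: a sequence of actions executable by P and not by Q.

P's transition system — 3 states:
  s0 = rec X. c.c.(X + X) ⊢ -c-> s1
  s1 = c.((rec X. c.c.(X + X)) + (rec X. c.c.(X + X))) ⊢ -c-> s2
  s2 = (rec X. c.c.(X + X)) + (rec X. c.c.(X + X)) ⊢ -c-> s1
Q's transition system — 3 states:
  t0 = rec X. c.b.(X + X) ⊢ -c-> t1
  t1 = b.((rec X. c.b.(X + X)) + (rec X. c.b.(X + X))) ⊢ -b-> t2
  t2 = (rec X. c.b.(X + X)) + (rec X. c.b.(X + X)) ⊢ -c-> t1
Run σ = ⟨cc⟩ on P: start {s0}
  step 1 (c): {s1}
  step 2 (c): {s2}
  P completes σ.
Run σ = ⟨cc⟩ on Q: start {t0}
  step 1 (c): {t1}
  step 2 (c): no successor for Q

cc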